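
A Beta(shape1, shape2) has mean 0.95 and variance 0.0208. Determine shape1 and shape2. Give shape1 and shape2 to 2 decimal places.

By moment matching, shape1+shape2 = μ(1−μ)/σ² − 1 = (0.95·0.05)/0.0208 − 1 = 2.2837 − 1 = 1.2837.
Since shape1/(shape1+shape2) = μ, shape1 = 0.95·1.2837 = 1.22 and shape2 = 0.05·1.2837 = 0.06.

shape1 = 1.22, shape2 = 0.06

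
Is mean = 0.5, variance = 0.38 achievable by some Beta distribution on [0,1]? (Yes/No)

For any Beta, Var(X) < E[X]·(1−E[X]).
Here μ(1−μ) = 0.5×0.5 = 0.25, and 0.38 ≥ 0.25.

No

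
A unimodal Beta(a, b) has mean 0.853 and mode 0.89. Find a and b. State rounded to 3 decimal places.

a = 17.982, b = 3.099

With s = a+b: μ = a/s and mode = (a−1)/(s−2). Eliminating a = μs,
μs − 1 = m(s−2) ⇒ s(μ−m) = 1−2m ⇒ s = -0.78/-0.037 = 21.0811.
So a = μs = 17.982, b = (1−μ)s = 3.099.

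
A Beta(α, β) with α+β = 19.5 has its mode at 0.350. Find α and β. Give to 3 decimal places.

α = 7.125, β = 12.375

For α,β>1 the mode is (α−1)/(α+β−2), so α = mode·(κ−2)+1 = 0.350×17.5+1 = 7.125.
And β = (1−mode)·(κ−2)+1 = 0.650×17.5+1 = 12.375.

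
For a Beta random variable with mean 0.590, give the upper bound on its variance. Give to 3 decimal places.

Var = μ(1−μ)/(α+β+1), which approaches μ(1−μ) as α+β → 0.
So the supremum is μ(1−μ) = 0.590×0.410 = 0.242.

0.242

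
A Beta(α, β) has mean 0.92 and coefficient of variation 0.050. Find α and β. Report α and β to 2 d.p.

α = 31.08, β = 2.70

Var = (CV·μ)² = (0.050×0.92)² = 0.002116.
α+β = μ(1−μ)/Var − 1 = 0.0736/0.002116 − 1 = 33.7826.
Thus α = 0.92·33.7826 = 31.08 and β = 0.08·33.7826 = 2.70.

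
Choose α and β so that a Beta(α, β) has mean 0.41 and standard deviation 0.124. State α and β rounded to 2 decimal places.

α = 6.04, β = 8.69

First σ² = 0.015376. Setting α = μn, β = (1−μ)n with n = α+β,
μ(1−μ)/(n+1) = 0.015376 ⇒ n+1 = 0.2419/0.015376 = 15.7323 ⇒ n = 14.7323.
Hence α = 0.41×14.7323 = 6.04, β = 0.59×14.7323 = 8.69.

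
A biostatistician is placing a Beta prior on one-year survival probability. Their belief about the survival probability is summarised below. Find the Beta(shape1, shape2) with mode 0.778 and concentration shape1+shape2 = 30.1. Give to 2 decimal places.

For shape1,shape2>1 the mode is (shape1−1)/(shape1+shape2−2), so shape1 = mode·(κ−2)+1 = 0.778×28.1+1 = 22.86.
And shape2 = (1−mode)·(κ−2)+1 = 0.222×28.1+1 = 7.24.

shape1 = 22.86, shape2 = 7.24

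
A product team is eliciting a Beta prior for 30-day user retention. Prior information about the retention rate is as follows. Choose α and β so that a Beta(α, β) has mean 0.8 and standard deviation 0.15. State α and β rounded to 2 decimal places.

Variance = 0.15² = 0.0225. The moment-matching identity α+β = μ(1−μ)/Var − 1 gives
α+β = 0.16/0.0225 − 1 = 6.1111, so α = μ·6.1111 = 4.89 and β = (1−μ)·6.1111 = 1.22.

α = 4.89, β = 1.22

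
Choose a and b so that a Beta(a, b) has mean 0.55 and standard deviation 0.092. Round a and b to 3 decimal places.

First σ² = 0.008464. Setting a = μn, b = (1−μ)n with n = a+b,
μ(1−μ)/(n+1) = 0.008464 ⇒ n+1 = 0.2475/0.008464 = 29.2415 ⇒ n = 28.2415.
Hence a = 0.55×28.2415 = 15.533, b = 0.45×28.2415 = 12.709.

a = 15.533, b = 12.709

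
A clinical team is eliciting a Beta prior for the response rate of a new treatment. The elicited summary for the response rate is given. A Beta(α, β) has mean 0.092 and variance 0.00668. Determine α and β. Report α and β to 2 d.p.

α = 1.06, β = 10.45

Write ν = α+β; then α = μν and Var = μ(1−μ)/(ν+1).
ν = μ(1−μ)/Var − 1 = 0.083536/0.00668 − 1 = 11.5054.
α = 0.092·11.5054 = 1.06, β = 0.908·11.5054 = 10.45.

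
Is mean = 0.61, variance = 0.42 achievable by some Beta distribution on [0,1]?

For any Beta, Var(X) < E[X]·(1−E[X]).
Here μ(1−μ) = 0.61×0.39 = 0.2379, and 0.42 ≥ 0.2379.

No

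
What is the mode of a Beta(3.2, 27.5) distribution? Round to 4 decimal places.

With α,β > 1, mode = (α−1)/(α+β−2) = 2.2/28.7 = 0.0767.

0.0767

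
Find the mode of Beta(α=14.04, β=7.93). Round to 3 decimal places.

0.653

With α,β > 1, mode = (α−1)/(α+β−2) = 13.04/19.97 = 0.653.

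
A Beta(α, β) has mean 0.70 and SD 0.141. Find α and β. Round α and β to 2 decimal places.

α = 6.69, β = 2.87

Variance = 0.141² = 0.019881. The moment-matching identity α+β = μ(1−μ)/Var − 1 gives
α+β = 0.2100/0.019881 − 1 = 9.5628, so α = μ·9.5628 = 6.69 and β = (1−μ)·9.5628 = 2.87.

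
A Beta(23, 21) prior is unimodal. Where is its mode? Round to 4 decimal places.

0.5238

The density x^(α−1)(1−x)^(β−1) is maximised at (α−1)/(α+β−2) = 22/42 = 0.5238.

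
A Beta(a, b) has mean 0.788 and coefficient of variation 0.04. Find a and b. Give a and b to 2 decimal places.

a = 131.71, b = 35.44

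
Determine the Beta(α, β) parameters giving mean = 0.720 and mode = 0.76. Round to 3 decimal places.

α = 9.360, β = 3.640

With s = α+β: μ = α/s and mode = (α−1)/(s−2). Eliminating α = μs,
μs − 1 = m(s−2) ⇒ s(μ−m) = 1−2m ⇒ s = -0.52/-0.040 = 13.0000.
So α = μs = 9.360, β = (1−μ)s = 3.640.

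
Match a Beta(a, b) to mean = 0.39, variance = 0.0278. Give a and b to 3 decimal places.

Write ν = a+b; then a = μν and Var = μ(1−μ)/(ν+1).
ν = μ(1−μ)/Var − 1 = 0.2379/0.0278 − 1 = 7.5576.
a = 0.39·7.5576 = 2.947, b = 0.61·7.5576 = 4.610.

a = 2.947, b = 4.610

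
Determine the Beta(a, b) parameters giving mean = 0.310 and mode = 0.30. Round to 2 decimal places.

a = 12.40, b = 27.60

Let s = a+b. Mean gives a = μs = 0.310s; mode gives (a−1)/(s−2) = 0.30.
Substituting: 0.310s − 1 = 0.30(s−2) = 0.30s − 0.60, so 0.010s = 0.40 and s = 40.0000.
Then a = 0.310×40.0000 = 12.40 and b = s−a = 27.60.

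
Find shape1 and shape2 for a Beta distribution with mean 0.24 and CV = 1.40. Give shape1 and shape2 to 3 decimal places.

shape1 = 0.148, shape2 = 0.468

σ = CV·μ = 1.40×0.24 = 0.33600, so σ² = 0.112896.
s+1 = μ(1−μ)/σ² = 0.1824/0.112896 = 1.6156, so s = shape1+shape2 = 0.6156.
shape1 = μs = 0.148, shape2 = (1−μ)s = 0.468.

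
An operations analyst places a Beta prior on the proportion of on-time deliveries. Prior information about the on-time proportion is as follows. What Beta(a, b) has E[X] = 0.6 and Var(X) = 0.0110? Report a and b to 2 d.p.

By moment matching, a+b = μ(1−μ)/σ² − 1 = (0.6·0.4)/0.0110 − 1 = 21.8182 − 1 = 20.8182.
Since a/(a+b) = μ, a = 0.6·20.8182 = 12.49 and b = 0.4·20.8182 = 8.33.

a = 12.49, b = 8.33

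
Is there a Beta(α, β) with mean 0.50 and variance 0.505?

For any Beta, Var(X) < E[X]·(1−E[X]).
Here μ(1−μ) = 0.50×0.50 = 0.2500, and 0.505 ≥ 0.2500.

No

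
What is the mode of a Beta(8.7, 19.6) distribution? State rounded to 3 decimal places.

0.293

The density x^(α−1)(1−x)^(β−1) is maximised at (α−1)/(α+β−2) = 7.7/26.3 = 0.293.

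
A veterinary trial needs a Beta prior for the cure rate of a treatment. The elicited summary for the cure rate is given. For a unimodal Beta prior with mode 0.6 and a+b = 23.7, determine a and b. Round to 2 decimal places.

For a,b>1 the mode is (a−1)/(a+b−2), so a = mode·(κ−2)+1 = 0.6×21.7+1 = 14.02.
And b = (1−mode)·(κ−2)+1 = 0.4×21.7+1 = 9.68.

a = 14.02, b = 9.68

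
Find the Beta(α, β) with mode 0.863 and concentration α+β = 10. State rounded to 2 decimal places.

α = 7.90, β = 2.10

Since the density peak of Beta(α,β) is at (α−1)/(α+β−2),
α = 1 + 0.863(10−2) = 7.90 and β = 10 − 7.90 = 2.10.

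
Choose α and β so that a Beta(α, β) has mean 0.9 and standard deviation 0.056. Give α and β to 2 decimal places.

First σ² = 0.003136. Setting α = μn, β = (1−μ)n with n = α+β,
μ(1−μ)/(n+1) = 0.003136 ⇒ n+1 = 0.09/0.003136 = 28.6990 ⇒ n = 27.6990.
Hence α = 0.9×27.6990 = 24.93, β = 0.1×27.6990 = 2.77.

α = 24.93, β = 2.77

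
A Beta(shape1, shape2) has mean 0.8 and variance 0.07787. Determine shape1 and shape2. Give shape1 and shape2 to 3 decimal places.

shape1 = 0.844, shape2 = 0.211

Write ν = shape1+shape2; then shape1 = μν and Var = μ(1−μ)/(ν+1).
ν = μ(1−μ)/Var − 1 = 0.16/0.07787 − 1 = 1.0547.
shape1 = 0.8·1.0547 = 0.844, shape2 = 0.2·1.0547 = 0.211.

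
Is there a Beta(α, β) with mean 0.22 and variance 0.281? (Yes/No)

No

For any Beta, Var(X) < E[X]·(1−E[X]).
Here μ(1−μ) = 0.22×0.78 = 0.1716, and 0.281 ≥ 0.1716.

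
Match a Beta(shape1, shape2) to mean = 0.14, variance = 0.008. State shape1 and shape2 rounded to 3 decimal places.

shape1 = 1.967, shape2 = 12.083

Write ν = shape1+shape2; then shape1 = μν and Var = μ(1−μ)/(ν+1).
ν = μ(1−μ)/Var − 1 = 0.1204/0.008 − 1 = 14.0500.
shape1 = 0.14·14.0500 = 1.967, shape2 = 0.86·14.0500 = 12.083.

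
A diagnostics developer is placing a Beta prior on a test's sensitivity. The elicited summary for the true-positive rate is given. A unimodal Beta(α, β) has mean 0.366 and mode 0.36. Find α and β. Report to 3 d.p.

α = 17.080, β = 29.587

Let s = α+β. Mean gives α = μs = 0.366s; mode gives (α−1)/(s−2) = 0.36.
Substituting: 0.366s − 1 = 0.36(s−2) = 0.36s − 0.72, so 0.006s = 0.28 and s = 46.6667.
Then α = 0.366×46.6667 = 17.080 and β = s−α = 29.587.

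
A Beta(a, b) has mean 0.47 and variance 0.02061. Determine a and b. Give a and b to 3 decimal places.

Let s = a+b. The Beta variance is μ(1−μ)/(s+1).
So s+1 = μ(1−μ)/σ² = (0.47×0.53)/0.02061 = 0.2491/0.02061 = 12.0864, giving s = 11.0864.
Then a = μs = 0.47×11.0864 = 5.211 and b = (1−μ)s = 0.53×11.0864 = 5.876.

a = 5.211, b = 5.876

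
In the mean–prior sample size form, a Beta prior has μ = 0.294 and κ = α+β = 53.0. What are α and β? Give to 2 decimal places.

α = μκ = 0.294×53.0 = 15.58 and β = (1−μ)κ = 0.706×53.0 = 37.42.

α = 15.58, β = 37.42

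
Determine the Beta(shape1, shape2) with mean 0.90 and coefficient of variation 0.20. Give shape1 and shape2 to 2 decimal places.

shape1 = 1.60, shape2 = 0.18

σ = CV·μ = 0.20×0.90 = 0.18000, so σ² = 0.032400.
s+1 = μ(1−μ)/σ² = 0.0900/0.032400 = 2.7778, so s = shape1+shape2 = 1.7778.
shape1 = μs = 1.60, shape2 = (1−μ)s = 0.18.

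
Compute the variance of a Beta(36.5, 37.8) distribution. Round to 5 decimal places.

0.00332

Var = αβ/[(α+β)²(α+β+1)] = (36.5×37.8)/(74.3²×75.3) = 1379.70/415692.897 = 0.00332.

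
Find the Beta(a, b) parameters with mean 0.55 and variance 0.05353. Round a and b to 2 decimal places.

Let s = a+b. The Beta variance is μ(1−μ)/(s+1).
So s+1 = μ(1−μ)/σ² = (0.55×0.45)/0.05353 = 0.2475/0.05353 = 4.6236, giving s = 3.6236.
Then a = μs = 0.55×3.6236 = 1.99 and b = (1−μ)s = 0.45×3.6236 = 1.63.

a = 1.99, b = 1.63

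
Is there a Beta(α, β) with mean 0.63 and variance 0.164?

Yes

For any Beta, Var(X) < E[X]·(1−E[X]).
Here μ(1−μ) = 0.63×0.37 = 0.2331, and 0.164 < 0.2331.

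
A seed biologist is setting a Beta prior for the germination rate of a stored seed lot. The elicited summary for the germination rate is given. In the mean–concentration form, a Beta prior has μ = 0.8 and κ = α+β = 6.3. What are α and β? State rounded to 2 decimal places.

α = 5.04, β = 1.26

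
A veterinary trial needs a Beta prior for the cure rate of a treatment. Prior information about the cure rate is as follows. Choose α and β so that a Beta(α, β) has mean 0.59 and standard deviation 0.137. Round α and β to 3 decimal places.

α = 7.014, β = 4.874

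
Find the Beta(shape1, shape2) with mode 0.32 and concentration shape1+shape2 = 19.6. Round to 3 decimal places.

For shape1,shape2>1 the mode is (shape1−1)/(shape1+shape2−2), so shape1 = mode·(κ−2)+1 = 0.32×17.6+1 = 6.632.
And shape2 = (1−mode)·(κ−2)+1 = 0.68×17.6+1 = 12.968.

shape1 = 6.632, shape2 = 12.968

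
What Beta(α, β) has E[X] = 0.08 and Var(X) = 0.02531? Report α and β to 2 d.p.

α = 0.15, β = 1.76

Write ν = α+β; then α = μν and Var = μ(1−μ)/(ν+1).
ν = μ(1−μ)/Var − 1 = 0.0736/0.02531 − 1 = 1.9079.
α = 0.08·1.9079 = 0.15, β = 0.92·1.9079 = 1.76.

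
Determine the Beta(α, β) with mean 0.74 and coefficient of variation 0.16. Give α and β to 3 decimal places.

σ = CV·μ = 0.16×0.74 = 0.11840, so σ² = 0.014019.
s+1 = μ(1−μ)/σ² = 0.1924/0.014019 = 13.7247, so s = α+β = 12.7247.
α = μs = 9.416, β = (1−μ)s = 3.308.

α = 9.416, β = 3.308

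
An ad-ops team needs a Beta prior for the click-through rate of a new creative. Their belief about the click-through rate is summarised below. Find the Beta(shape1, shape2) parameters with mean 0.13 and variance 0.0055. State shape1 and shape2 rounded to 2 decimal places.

shape1 = 2.54, shape2 = 17.02

Write ν = shape1+shape2; then shape1 = μν and Var = μ(1−μ)/(ν+1).
ν = μ(1−μ)/Var − 1 = 0.1131/0.0055 − 1 = 19.5636.
shape1 = 0.13·19.5636 = 2.54, shape2 = 0.87·19.5636 = 17.02.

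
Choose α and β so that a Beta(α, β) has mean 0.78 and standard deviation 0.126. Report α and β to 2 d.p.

α = 7.65, β = 2.16

Variance = 0.126² = 0.015876. The moment-matching identity α+β = μ(1−μ)/Var − 1 gives
α+β = 0.1716/0.015876 − 1 = 9.8088, so α = μ·9.8088 = 7.65 and β = (1−μ)·9.8088 = 2.16.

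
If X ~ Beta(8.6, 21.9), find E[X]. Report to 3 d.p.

0.282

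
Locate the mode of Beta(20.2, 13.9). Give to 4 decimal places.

0.5981

With α,β > 1, mode = (α−1)/(α+β−2) = 19.2/32.1 = 0.5981.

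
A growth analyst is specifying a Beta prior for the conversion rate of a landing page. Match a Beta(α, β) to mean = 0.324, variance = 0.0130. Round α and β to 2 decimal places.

Write ν = α+β; then α = μν and Var = μ(1−μ)/(ν+1).
ν = μ(1−μ)/Var − 1 = 0.219024/0.0130 − 1 = 15.8480.
α = 0.324·15.8480 = 5.13, β = 0.676·15.8480 = 10.71.

α = 5.13, β = 10.71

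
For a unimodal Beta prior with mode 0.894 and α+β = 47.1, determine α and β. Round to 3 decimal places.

For α,β>1 the mode is (α−1)/(α+β−2), so α = mode·(κ−2)+1 = 0.894×45.1+1 = 41.319.
And β = (1−mode)·(κ−2)+1 = 0.106×45.1+1 = 5.781.

α = 41.319, β = 5.781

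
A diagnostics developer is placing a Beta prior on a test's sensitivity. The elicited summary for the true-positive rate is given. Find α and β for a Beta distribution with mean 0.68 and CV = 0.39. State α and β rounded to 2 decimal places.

σ = CV·μ = 0.39×0.68 = 0.26520, so σ² = 0.070331.
s+1 = μ(1−μ)/σ² = 0.2176/0.070331 = 3.0939, so s = α+β = 2.0939.
α = μs = 1.42, β = (1−μ)s = 0.67.

α = 1.42, β = 0.67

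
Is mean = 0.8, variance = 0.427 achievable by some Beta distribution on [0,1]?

No

A Beta with mean μ has variance μ(1−μ)/(α+β+1) < μ(1−μ).
Here μ(1−μ) = 0.8×0.2 = 0.16, and 0.427 ≥ 0.16.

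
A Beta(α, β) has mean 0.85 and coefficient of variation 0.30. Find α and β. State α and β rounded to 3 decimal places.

α = 0.817, β = 0.144

Var = (CV·μ)² = (0.30×0.85)² = 0.065025.
α+β = μ(1−μ)/Var − 1 = 0.1275/0.065025 − 1 = 0.9608.
Thus α = 0.85·0.9608 = 0.817 and β = 0.15·0.9608 = 0.144.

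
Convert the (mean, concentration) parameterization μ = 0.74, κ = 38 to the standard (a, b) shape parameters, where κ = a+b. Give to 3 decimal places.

a = μκ = 0.74×38 = 28.120 and b = (1−μ)κ = 0.26×38 = 9.880.

a = 28.120, b = 9.880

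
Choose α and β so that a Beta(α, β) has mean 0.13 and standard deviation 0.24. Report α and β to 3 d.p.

α = 0.125, β = 0.838

σ² = 0.24² = 0.0576.
With s = α+β, Var = μ(1−μ)/(s+1), so s+1 = (0.13×0.87)/0.0576 = 1.9635 and s = 0.9635.
α = μs = 0.125, β = (1−μ)s = 0.838.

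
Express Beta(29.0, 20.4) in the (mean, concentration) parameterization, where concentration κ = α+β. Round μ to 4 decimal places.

μ = 0.5870, κ = 49.4

κ = α+β = 29.0+20.4 = 49.4; μ = α/κ = 29.0/49.4 = 0.5870.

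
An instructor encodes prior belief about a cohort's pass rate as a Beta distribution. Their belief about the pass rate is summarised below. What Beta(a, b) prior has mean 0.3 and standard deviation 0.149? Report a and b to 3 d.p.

Variance = 0.149² = 0.022201. The moment-matching identity a+b = μ(1−μ)/Var − 1 gives
a+b = 0.21/0.022201 − 1 = 8.4590, so a = μ·8.4590 = 2.538 and b = (1−μ)·8.4590 = 5.921.

a = 2.538, b = 5.921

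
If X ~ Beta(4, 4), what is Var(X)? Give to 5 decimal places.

Var = αβ/[(α+β)²(α+β+1)] = (4×4)/(8²×9) = 16/576 = 0.02778.

0.02778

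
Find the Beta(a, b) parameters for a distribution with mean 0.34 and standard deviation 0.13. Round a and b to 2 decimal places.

a = 4.17, b = 8.10

Variance = 0.13² = 0.0169. The moment-matching identity a+b = μ(1−μ)/Var − 1 gives
a+b = 0.2244/0.0169 − 1 = 12.2781, so a = μ·12.2781 = 4.17 and b = (1−μ)·12.2781 = 8.10.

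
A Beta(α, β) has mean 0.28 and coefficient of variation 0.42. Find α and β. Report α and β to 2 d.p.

α = 3.80, β = 9.78

Var = (CV·μ)² = (0.42×0.28)² = 0.013830.
α+β = μ(1−μ)/Var − 1 = 0.2016/0.013830 − 1 = 13.5773.
Thus α = 0.28·13.5773 = 3.80 and β = 0.72·13.5773 = 9.78.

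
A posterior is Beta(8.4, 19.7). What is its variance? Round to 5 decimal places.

0.00720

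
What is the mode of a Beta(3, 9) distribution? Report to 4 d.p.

With α,β > 1, mode = (α−1)/(α+β−2) = 2/10 = 0.2000.

0.2000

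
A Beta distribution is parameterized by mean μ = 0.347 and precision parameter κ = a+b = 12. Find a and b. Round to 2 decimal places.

a = 4.16, b = 7.84

Split κ in proportion μ : (1−μ): a = 0.347·12 = 4.16, b = 12 − 4.16 = 7.84.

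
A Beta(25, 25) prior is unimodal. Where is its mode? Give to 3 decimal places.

0.500

The density x^(α−1)(1−x)^(β−1) is maximised at (α−1)/(α+β−2) = 24/48 = 0.500.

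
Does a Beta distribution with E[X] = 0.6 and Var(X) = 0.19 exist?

Yes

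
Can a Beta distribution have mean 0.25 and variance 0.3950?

No

For any Beta, Var(X) < E[X]·(1−E[X]).
Here μ(1−μ) = 0.25×0.75 = 0.1875, and 0.3950 ≥ 0.1875.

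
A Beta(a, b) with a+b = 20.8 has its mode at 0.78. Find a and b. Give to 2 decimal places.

a = 15.66, b = 5.14

For a,b>1 the mode is (a−1)/(a+b−2), so a = mode·(κ−2)+1 = 0.78×18.8+1 = 15.66.
And b = (1−mode)·(κ−2)+1 = 0.22×18.8+1 = 5.14.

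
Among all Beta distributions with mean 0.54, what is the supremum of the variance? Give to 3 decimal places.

0.248

For fixed mean μ the Beta variance is μ(1−μ)/(α+β+1), increasing as α+β decreases.
Its least upper bound (not attained) is μ(1−μ) = 0.54·0.46 = 0.248.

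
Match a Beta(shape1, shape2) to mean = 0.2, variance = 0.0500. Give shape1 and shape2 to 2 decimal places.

shape1 = 0.44, shape2 = 1.76

By moment matching, shape1+shape2 = μ(1−μ)/σ² − 1 = (0.2·0.8)/0.0500 − 1 = 3.2000 − 1 = 2.2000.
Since shape1/(shape1+shape2) = μ, shape1 = 0.2·2.2000 = 0.44 and shape2 = 0.8·2.2000 = 1.76.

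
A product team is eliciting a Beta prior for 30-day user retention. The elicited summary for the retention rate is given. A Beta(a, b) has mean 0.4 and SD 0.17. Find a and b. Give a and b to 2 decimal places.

a = 2.92, b = 4.38

Variance = 0.17² = 0.0289. The moment-matching identity a+b = μ(1−μ)/Var − 1 gives
a+b = 0.24/0.0289 − 1 = 7.3045, so a = μ·7.3045 = 2.92 and b = (1−μ)·7.3045 = 4.38.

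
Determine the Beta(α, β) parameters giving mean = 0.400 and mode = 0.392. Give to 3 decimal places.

α = 10.800, β = 16.200

Let s = α+β. Mean gives α = μs = 0.400s; mode gives (α−1)/(s−2) = 0.392.
Substituting: 0.400s − 1 = 0.392(s−2) = 0.392s − 0.784, so 0.008s = 0.216 and s = 27.0000.
Then α = 0.400×27.0000 = 10.800 and β = s−α = 16.200.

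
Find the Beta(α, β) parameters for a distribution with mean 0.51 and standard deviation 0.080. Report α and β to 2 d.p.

α = 19.40, β = 18.64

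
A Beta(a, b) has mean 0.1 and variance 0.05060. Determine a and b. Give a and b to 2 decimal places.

a = 0.08, b = 0.70

By moment matching, a+b = μ(1−μ)/σ² − 1 = (0.1·0.9)/0.05060 − 1 = 1.7787 − 1 = 0.7787.
Since a/(a+b) = μ, a = 0.1·0.7787 = 0.08 and b = 0.9·0.7787 = 0.70.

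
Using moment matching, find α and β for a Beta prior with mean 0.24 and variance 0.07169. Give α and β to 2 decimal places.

α = 0.37, β = 1.17

By moment matching, α+β = μ(1−μ)/σ² − 1 = (0.24·0.76)/0.07169 − 1 = 2.5443 − 1 = 1.5443.
Since α/(α+β) = μ, α = 0.24·1.5443 = 0.37 and β = 0.76·1.5443 = 1.17.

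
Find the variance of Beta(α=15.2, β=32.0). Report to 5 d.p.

0.00453

Var = αβ/[(α+β)²(α+β+1)] = (15.2×32.0)/(47.2²×48.2) = 486.40/107381.888 = 0.00453.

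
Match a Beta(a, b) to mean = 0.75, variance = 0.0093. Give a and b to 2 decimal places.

Let s = a+b. The Beta variance is μ(1−μ)/(s+1).
So s+1 = μ(1−μ)/σ² = (0.75×0.25)/0.0093 = 0.1875/0.0093 = 20.1613, giving s = 19.1613.
Then a = μs = 0.75×19.1613 = 14.37 and b = (1−μ)s = 0.25×19.1613 = 4.79.

a = 14.37, b = 4.79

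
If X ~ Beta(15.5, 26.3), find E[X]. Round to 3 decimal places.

0.371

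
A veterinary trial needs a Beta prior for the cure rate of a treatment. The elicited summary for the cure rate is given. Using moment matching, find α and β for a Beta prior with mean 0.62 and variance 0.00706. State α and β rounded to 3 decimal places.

Write ν = α+β; then α = μν and Var = μ(1−μ)/(ν+1).
ν = μ(1−μ)/Var − 1 = 0.2356/0.00706 − 1 = 32.3711.
α = 0.62·32.3711 = 20.070, β = 0.38·32.3711 = 12.301.

α = 20.070, β = 12.301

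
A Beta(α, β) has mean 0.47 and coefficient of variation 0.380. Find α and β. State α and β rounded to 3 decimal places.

σ = CV·μ = 0.380×0.47 = 0.17860, so σ² = 0.031898.
s+1 = μ(1−μ)/σ² = 0.2491/0.031898 = 7.8093, so s = α+β = 6.8093.
α = μs = 3.200, β = (1−μ)s = 3.609.

α = 3.200, β = 3.609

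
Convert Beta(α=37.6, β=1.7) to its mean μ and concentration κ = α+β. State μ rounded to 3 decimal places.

κ = α+β = 37.6+1.7 = 39.3; μ = α/κ = 37.6/39.3 = 0.957.

μ = 0.957, κ = 39.3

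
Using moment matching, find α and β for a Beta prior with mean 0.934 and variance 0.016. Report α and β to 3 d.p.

By moment matching, α+β = μ(1−μ)/σ² − 1 = (0.934·0.066)/0.016 − 1 = 3.8527 − 1 = 2.8527.
Since α/(α+β) = μ, α = 0.934·2.8527 = 2.664 and β = 0.066·2.8527 = 0.188.

α = 2.664, β = 0.188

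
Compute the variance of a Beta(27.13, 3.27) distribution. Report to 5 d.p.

0.00306

α+β = 30.40 and αβ = 88.7151, so Var = αβ/[(α+β)²(α+β+1)] = 88.7151/29018.624000 = 0.00306.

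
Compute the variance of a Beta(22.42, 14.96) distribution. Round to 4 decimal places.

α+β = 37.38 and αβ = 335.4032, so Var = αβ/[(α+β)²(α+β+1)] = 335.4032/53627.007672 = 0.0063.

0.0063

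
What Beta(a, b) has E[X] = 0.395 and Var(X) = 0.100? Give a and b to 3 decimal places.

Write ν = a+b; then a = μν and Var = μ(1−μ)/(ν+1).
ν = μ(1−μ)/Var − 1 = 0.238975/0.100 − 1 = 1.3897.
a = 0.395·1.3897 = 0.549, b = 0.605·1.3897 = 0.841.

a = 0.549, b = 0.841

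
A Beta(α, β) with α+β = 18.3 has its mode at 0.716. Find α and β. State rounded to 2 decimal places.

For α,β>1 the mode is (α−1)/(α+β−2), so α = mode·(κ−2)+1 = 0.716×16.3+1 = 12.67.
And β = (1−mode)·(κ−2)+1 = 0.284×16.3+1 = 5.63.

α = 12.67, β = 5.63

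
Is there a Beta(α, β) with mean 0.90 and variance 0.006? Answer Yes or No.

The Beta variance bound is σ² < μ(1−μ).
Here μ(1−μ) = 0.90×0.10 = 0.0900, and 0.006 < 0.0900.

Yes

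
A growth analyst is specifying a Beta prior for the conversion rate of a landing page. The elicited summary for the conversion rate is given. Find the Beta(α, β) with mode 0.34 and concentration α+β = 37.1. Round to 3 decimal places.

α = 12.934, β = 24.166

For α,β>1 the mode is (α−1)/(α+β−2), so α = mode·(κ−2)+1 = 0.34×35.1+1 = 12.934.
And β = (1−mode)·(κ−2)+1 = 0.66×35.1+1 = 24.166.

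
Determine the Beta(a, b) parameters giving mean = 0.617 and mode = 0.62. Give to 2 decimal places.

a = 49.36, b = 30.64

With s = a+b: μ = a/s and mode = (a−1)/(s−2). Eliminating a = μs,
μs − 1 = m(s−2) ⇒ s(μ−m) = 1−2m ⇒ s = -0.24/-0.003 = 80.0000.
So a = μs = 49.36, b = (1−μ)s = 30.64.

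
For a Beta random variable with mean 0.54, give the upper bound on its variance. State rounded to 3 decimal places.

0.248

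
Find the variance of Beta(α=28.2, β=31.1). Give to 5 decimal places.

0.00414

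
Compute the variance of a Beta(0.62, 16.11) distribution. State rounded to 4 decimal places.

0.0020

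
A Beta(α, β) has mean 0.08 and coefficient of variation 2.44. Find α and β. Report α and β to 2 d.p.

σ = CV·μ = 2.44×0.08 = 0.19520, so σ² = 0.038103.
s+1 = μ(1−μ)/σ² = 0.0736/0.038103 = 1.9316, so s = α+β = 0.9316.
α = μs = 0.07, β = (1−μ)s = 0.86.

α = 0.07, β = 0.86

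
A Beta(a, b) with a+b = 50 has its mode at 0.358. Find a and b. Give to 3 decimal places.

Mode = (a−1)/(κ−2) with κ = a+b, so a−1 = 0.358·48 = 17.184.
a = 18.184; b = κ − a = 31.816.

a = 18.184, b = 31.816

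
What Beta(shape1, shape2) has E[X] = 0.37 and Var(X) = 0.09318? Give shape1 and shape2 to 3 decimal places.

By moment matching, shape1+shape2 = μ(1−μ)/σ² − 1 = (0.37·0.63)/0.09318 − 1 = 2.5016 − 1 = 1.5016.
Since shape1/(shape1+shape2) = μ, shape1 = 0.37·1.5016 = 0.556 and shape2 = 0.63·1.5016 = 0.946.

shape1 = 0.556, shape2 = 0.946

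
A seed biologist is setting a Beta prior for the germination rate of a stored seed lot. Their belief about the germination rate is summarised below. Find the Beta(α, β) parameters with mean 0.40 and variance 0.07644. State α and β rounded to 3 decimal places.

α = 0.856, β = 1.284

Write ν = α+β; then α = μν and Var = μ(1−μ)/(ν+1).
ν = μ(1−μ)/Var − 1 = 0.2400/0.07644 − 1 = 2.1397.
α = 0.40·2.1397 = 0.856, β = 0.60·2.1397 = 1.284.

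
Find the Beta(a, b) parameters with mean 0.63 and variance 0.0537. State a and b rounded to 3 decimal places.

a = 2.105, b = 1.236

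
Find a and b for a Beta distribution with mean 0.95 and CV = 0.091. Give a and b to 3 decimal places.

σ = CV·μ = 0.091×0.95 = 0.08645, so σ² = 0.007474.
s+1 = μ(1−μ)/σ² = 0.0475/0.007474 = 6.3557, so s = a+b = 5.3557.
a = μs = 5.088, b = (1−μ)s = 0.268.

a = 5.088, b = 0.268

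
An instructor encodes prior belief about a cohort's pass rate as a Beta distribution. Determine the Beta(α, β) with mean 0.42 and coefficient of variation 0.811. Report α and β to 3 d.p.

α = 0.462, β = 0.638

Var = (CV·μ)² = (0.811×0.42)² = 0.116022.
α+β = μ(1−μ)/Var − 1 = 0.2436/0.116022 − 1 = 1.0996.
Thus α = 0.42·1.0996 = 0.462 and β = 0.58·1.0996 = 0.638.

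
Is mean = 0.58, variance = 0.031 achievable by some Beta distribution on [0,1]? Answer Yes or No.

A Beta with mean μ has variance μ(1−μ)/(α+β+1) < μ(1−μ).
Here μ(1−μ) = 0.58×0.42 = 0.2436, and 0.031 < 0.2436.

Yes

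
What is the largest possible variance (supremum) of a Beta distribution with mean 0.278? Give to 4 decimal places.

Var = μ(1−μ)/(α+β+1), which approaches μ(1−μ) as α+β → 0.
So the supremum is μ(1−μ) = 0.278×0.722 = 0.2007.

0.2007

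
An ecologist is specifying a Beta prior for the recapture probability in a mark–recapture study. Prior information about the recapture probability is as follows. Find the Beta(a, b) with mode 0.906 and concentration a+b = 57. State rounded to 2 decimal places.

a = 50.83, b = 6.17

For a,b>1 the mode is (a−1)/(a+b−2), so a = mode·(κ−2)+1 = 0.906×55+1 = 50.83.
And b = (1−mode)·(κ−2)+1 = 0.094×55+1 = 6.17.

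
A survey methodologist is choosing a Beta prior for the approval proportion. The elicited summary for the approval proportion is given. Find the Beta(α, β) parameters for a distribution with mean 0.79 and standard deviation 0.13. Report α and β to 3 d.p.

α = 6.965, β = 1.851

σ² = 0.13² = 0.0169.
With s = α+β, Var = μ(1−μ)/(s+1), so s+1 = (0.79×0.21)/0.0169 = 9.8166 and s = 8.8166.
α = μs = 6.965, β = (1−μ)s = 1.851.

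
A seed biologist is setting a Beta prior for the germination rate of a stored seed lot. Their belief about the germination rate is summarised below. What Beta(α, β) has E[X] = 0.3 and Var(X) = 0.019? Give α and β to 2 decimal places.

α = 3.02, β = 7.04

Write ν = α+β; then α = μν and Var = μ(1−μ)/(ν+1).
ν = μ(1−μ)/Var − 1 = 0.21/0.019 − 1 = 10.0526.
α = 0.3·10.0526 = 3.02, β = 0.7·10.0526 = 7.04.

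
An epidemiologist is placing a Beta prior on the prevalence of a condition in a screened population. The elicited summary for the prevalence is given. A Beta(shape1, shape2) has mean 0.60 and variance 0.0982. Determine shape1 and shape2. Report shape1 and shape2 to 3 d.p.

Write ν = shape1+shape2; then shape1 = μν and Var = μ(1−μ)/(ν+1).
ν = μ(1−μ)/Var − 1 = 0.2400/0.0982 − 1 = 1.4440.
shape1 = 0.60·1.4440 = 0.866, shape2 = 0.40·1.4440 = 0.578.

shape1 = 0.866, shape2 = 0.578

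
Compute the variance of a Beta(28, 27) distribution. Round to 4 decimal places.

0.0045

Var = αβ/[(α+β)²(α+β+1)] = (28×27)/(55²×56) = 756/169400 = 0.0045.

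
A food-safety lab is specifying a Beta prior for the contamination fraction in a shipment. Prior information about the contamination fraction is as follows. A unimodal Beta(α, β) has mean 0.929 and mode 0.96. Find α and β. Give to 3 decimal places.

α = 27.570, β = 2.107

Let s = α+β. Mean gives α = μs = 0.929s; mode gives (α−1)/(s−2) = 0.96.
Substituting: 0.929s − 1 = 0.96(s−2) = 0.96s − 1.92, so -0.031s = -0.92 and s = 29.6774.
Then α = 0.929×29.6774 = 27.570 and β = s−α = 2.107.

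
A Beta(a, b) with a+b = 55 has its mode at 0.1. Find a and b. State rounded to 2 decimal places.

Mode = (a−1)/(κ−2) with κ = a+b, so a−1 = 0.1·53 = 5.30.
a = 6.30; b = κ − a = 48.70.

a = 6.30, b = 48.70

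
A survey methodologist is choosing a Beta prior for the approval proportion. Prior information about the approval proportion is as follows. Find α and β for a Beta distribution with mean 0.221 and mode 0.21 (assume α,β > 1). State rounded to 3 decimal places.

α = 11.653, β = 41.075

With s = α+β: μ = α/s and mode = (α−1)/(s−2). Eliminating α = μs,
μs − 1 = m(s−2) ⇒ s(μ−m) = 1−2m ⇒ s = 0.58/0.011 = 52.7273.
So α = μs = 11.653, β = (1−μ)s = 41.075.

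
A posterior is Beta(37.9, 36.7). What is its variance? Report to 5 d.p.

0.00331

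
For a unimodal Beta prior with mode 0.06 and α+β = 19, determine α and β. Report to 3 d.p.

α = 2.020, β = 16.980

Since the density peak of Beta(α,β) is at (α−1)/(α+β−2),
α = 1 + 0.06(19−2) = 2.020 and β = 19 − 2.020 = 16.980.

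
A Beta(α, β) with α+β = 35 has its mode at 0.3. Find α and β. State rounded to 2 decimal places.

Since the density peak of Beta(α,β) is at (α−1)/(α+β−2),
α = 1 + 0.3(35−2) = 10.90 and β = 35 − 10.90 = 24.10.

α = 10.90, β = 24.10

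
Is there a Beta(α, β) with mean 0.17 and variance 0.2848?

No

For any Beta, Var(X) < E[X]·(1−E[X]).
Here μ(1−μ) = 0.17×0.83 = 0.1411, and 0.2848 ≥ 0.1411.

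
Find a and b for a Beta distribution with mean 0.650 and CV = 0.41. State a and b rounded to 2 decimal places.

a = 1.43, b = 0.77

σ = CV·μ = 0.41×0.650 = 0.26650, so σ² = 0.071022.
s+1 = μ(1−μ)/σ² = 0.227500/0.071022 = 3.2032, so s = a+b = 2.2032.
a = μs = 1.43, b = (1−μ)s = 0.77.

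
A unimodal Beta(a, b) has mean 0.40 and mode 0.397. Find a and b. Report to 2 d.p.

Let s = a+b. Mean gives a = μs = 0.40s; mode gives (a−1)/(s−2) = 0.397.
Substituting: 0.40s − 1 = 0.397(s−2) = 0.397s − 0.794, so 0.003s = 0.206 and s = 68.6667.
Then a = 0.40×68.6667 = 27.47 and b = s−a = 41.20.

a = 27.47, b = 41.20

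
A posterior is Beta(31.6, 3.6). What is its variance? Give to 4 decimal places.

0.0025

Var = αβ/[(α+β)²(α+β+1)] = (31.6×3.6)/(35.2²×36.2) = 113.76/44853.248 = 0.0025.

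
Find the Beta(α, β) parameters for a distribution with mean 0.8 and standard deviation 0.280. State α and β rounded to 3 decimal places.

α = 0.833, β = 0.208

First σ² = 0.078400. Setting α = μn, β = (1−μ)n with n = α+β,
μ(1−μ)/(n+1) = 0.078400 ⇒ n+1 = 0.16/0.078400 = 2.0408 ⇒ n = 1.0408.
Hence α = 0.8×1.0408 = 0.833, β = 0.2×1.0408 = 0.208.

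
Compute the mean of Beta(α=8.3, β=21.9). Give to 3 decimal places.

E[X] = α/(α+β) = 8.3/30.2 = 0.275.

0.275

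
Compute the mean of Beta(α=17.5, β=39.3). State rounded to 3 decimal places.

E[X] = α/(α+β) = 17.5/56.8 = 0.308.

0.308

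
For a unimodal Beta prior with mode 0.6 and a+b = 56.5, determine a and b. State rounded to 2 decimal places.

a = 33.70, b = 22.80

For a,b>1 the mode is (a−1)/(a+b−2), so a = mode·(κ−2)+1 = 0.6×54.5+1 = 33.70.
And b = (1−mode)·(κ−2)+1 = 0.4×54.5+1 = 22.80.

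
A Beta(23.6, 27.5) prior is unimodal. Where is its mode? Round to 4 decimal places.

The density x^(α−1)(1−x)^(β−1) is maximised at (α−1)/(α+β−2) = 22.6/49.1 = 0.4603.

0.4603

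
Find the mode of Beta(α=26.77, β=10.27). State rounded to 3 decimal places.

With α,β > 1, mode = (α−1)/(α+β−2) = 25.77/35.04 = 0.735.

0.735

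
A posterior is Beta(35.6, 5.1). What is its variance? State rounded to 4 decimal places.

μ = 35.6/40.7 = 0.874693; Var = μ(1−μ)/(α+β+1) = 0.1096052/41.7 = 0.0026.

0.0026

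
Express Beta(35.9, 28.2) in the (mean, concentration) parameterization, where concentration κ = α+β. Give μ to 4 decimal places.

κ = α+β = 35.9+28.2 = 64.1; μ = α/κ = 35.9/64.1 = 0.5601.

μ = 0.5601, κ = 64.1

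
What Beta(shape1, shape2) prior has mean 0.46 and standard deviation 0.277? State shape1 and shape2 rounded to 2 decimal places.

σ² = 0.277² = 0.076729.
With s = shape1+shape2, Var = μ(1−μ)/(s+1), so s+1 = (0.46×0.54)/0.076729 = 3.2374 and s = 2.2374.
shape1 = μs = 1.03, shape2 = (1−μ)s = 1.21.

shape1 = 1.03, shape2 = 1.21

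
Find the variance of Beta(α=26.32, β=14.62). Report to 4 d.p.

Var = αβ/[(α+β)²(α+β+1)] = (26.32×14.62)/(40.94²×41.94) = 384.7984/70294.946184 = 0.0055.

0.0055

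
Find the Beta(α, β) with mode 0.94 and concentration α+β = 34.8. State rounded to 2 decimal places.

α = 31.83, β = 2.97

Since the density peak of Beta(α,β) is at (α−1)/(α+β−2),
α = 1 + 0.94(34.8−2) = 31.83 and β = 34.8 − 31.83 = 2.97.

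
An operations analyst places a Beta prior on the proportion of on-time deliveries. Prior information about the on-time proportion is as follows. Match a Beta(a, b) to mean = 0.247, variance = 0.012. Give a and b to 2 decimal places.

a = 3.58, b = 10.92

Write ν = a+b; then a = μν and Var = μ(1−μ)/(ν+1).
ν = μ(1−μ)/Var − 1 = 0.185991/0.012 − 1 = 14.4992.
a = 0.247·14.4992 = 3.58, b = 0.753·14.4992 = 10.92.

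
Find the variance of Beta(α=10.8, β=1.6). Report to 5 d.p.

0.00839

Var = αβ/[(α+β)²(α+β+1)] = (10.8×1.6)/(12.4²×13.4) = 17.28/2060.384 = 0.00839.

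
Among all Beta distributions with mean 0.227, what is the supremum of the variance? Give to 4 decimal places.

Var = μ(1−μ)/(α+β+1), which approaches μ(1−μ) as α+β → 0.
So the supremum is μ(1−μ) = 0.227×0.773 = 0.1755.

0.1755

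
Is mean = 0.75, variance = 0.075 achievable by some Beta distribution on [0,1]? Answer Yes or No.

Yes

A Beta with mean μ has variance μ(1−μ)/(α+β+1) < μ(1−μ).
Here μ(1−μ) = 0.75×0.25 = 0.1875, and 0.075 < 0.1875.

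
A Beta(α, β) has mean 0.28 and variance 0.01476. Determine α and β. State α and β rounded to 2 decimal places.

Let s = α+β. The Beta variance is μ(1−μ)/(s+1).
So s+1 = μ(1−μ)/σ² = (0.28×0.72)/0.01476 = 0.2016/0.01476 = 13.6585, giving s = 12.6585.
Then α = μs = 0.28×12.6585 = 3.54 and β = (1−μ)s = 0.72×12.6585 = 9.11.

α = 3.54, β = 9.11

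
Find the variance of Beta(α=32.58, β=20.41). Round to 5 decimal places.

α+β = 52.99 and αβ = 664.9578, so Var = αβ/[(α+β)²(α+β+1)] = 664.9578/151600.685999 = 0.00439.

0.00439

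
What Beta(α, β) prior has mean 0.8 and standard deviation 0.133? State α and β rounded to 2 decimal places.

Variance = 0.133² = 0.017689. The moment-matching identity α+β = μ(1−μ)/Var − 1 gives
α+β = 0.16/0.017689 − 1 = 8.0452, so α = μ·8.0452 = 6.44 and β = (1−μ)·8.0452 = 1.61.

α = 6.44, β = 1.61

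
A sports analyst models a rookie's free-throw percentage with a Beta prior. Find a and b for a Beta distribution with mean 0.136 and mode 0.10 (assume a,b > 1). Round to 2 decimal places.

a = 3.02, b = 19.20

With s = a+b: μ = a/s and mode = (a−1)/(s−2). Eliminating a = μs,
μs − 1 = m(s−2) ⇒ s(μ−m) = 1−2m ⇒ s = 0.80/0.036 = 22.2222.
So a = μs = 3.02, b = (1−μ)s = 19.20.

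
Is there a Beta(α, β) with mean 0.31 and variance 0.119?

Yes

For any Beta, Var(X) < E[X]·(1−E[X]).
Here μ(1−μ) = 0.31×0.69 = 0.2139, and 0.119 < 0.2139.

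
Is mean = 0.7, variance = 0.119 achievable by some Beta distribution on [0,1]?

Yes

The Beta variance bound is σ² < μ(1−μ).
Here μ(1−μ) = 0.7×0.3 = 0.21, and 0.119 < 0.21.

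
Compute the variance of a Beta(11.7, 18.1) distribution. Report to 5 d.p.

Var = αβ/[(α+β)²(α+β+1)] = (11.7×18.1)/(29.8²×30.8) = 211.77/27351.632 = 0.00774.

0.00774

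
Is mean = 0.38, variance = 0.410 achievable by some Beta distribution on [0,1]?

No

For any Beta, Var(X) < E[X]·(1−E[X]).
Here μ(1−μ) = 0.38×0.62 = 0.2356, and 0.410 ≥ 0.2356.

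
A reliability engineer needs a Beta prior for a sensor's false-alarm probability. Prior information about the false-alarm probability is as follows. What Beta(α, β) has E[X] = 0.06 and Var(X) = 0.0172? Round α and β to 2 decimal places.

α = 0.14, β = 2.14

By moment matching, α+β = μ(1−μ)/σ² − 1 = (0.06·0.94)/0.0172 − 1 = 3.2791 − 1 = 2.2791.
Since α/(α+β) = μ, α = 0.06·2.2791 = 0.14 and β = 0.94·2.2791 = 2.14.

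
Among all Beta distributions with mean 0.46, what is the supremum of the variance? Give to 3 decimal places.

For fixed mean μ the Beta variance is μ(1−μ)/(α+β+1), increasing as α+β decreases.
Its least upper bound (not attained) is μ(1−μ) = 0.46·0.54 = 0.248.

0.248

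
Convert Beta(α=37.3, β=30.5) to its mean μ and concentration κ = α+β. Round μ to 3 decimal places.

μ = 0.550, κ = 67.8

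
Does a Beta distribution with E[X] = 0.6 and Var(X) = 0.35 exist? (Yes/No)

For any Beta, Var(X) < E[X]·(1−E[X]).
Here μ(1−μ) = 0.6×0.4 = 0.24, and 0.35 ≥ 0.24.

No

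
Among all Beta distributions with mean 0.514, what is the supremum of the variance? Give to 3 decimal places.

Var = μ(1−μ)/(α+β+1), which approaches μ(1−μ) as α+β → 0.
So the supremum is μ(1−μ) = 0.514×0.486 = 0.250.

0.250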